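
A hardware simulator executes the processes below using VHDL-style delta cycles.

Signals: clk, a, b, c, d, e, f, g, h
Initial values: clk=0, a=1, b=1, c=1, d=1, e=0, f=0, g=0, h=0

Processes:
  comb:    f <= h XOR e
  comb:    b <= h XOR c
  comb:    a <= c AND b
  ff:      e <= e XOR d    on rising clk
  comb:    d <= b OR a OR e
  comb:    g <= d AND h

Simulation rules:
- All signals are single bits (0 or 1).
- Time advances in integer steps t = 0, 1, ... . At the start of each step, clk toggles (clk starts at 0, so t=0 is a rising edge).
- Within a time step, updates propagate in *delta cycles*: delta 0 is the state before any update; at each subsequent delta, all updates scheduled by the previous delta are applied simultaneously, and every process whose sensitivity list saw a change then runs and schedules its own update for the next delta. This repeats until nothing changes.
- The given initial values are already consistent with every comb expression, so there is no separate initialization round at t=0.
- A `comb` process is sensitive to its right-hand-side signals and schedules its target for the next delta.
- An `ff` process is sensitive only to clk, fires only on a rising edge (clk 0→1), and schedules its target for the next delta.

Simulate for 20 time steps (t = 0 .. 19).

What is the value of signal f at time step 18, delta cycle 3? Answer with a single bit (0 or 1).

0

[bits: e,d,a,g,f,clk,h,b,c]
t=0: Δ0=011000011 Δ1=011001011 Δ2=111001011 Δ3=111011011 | 3Δ
t=1: Δ0=111011011 Δ1=111010011 | 1Δ
t=2: Δ0=111010011 Δ1=111011011 Δ2=011011011 Δ3=011001011 | 3Δ
t=3: Δ0=011001011 Δ1=011000011 | 1Δ
t=4: Δ0=011000011 Δ1=011001011 Δ2=111001011 Δ3=111011011 | 3Δ
t=5: Δ0=111011011 Δ1=111010011 | 1Δ
t=6: Δ0=111010011 Δ1=111011011 Δ2=011011011 Δ3=011001011 | 3Δ
t=7: Δ0=011001011 Δ1=011000011 | 1Δ
t=8: Δ0=011000011 Δ1=011001011 Δ2=111001011 Δ3=111011011 | 3Δ
t=9: Δ0=111011011 Δ1=111010011 | 1Δ
t=10: Δ0=111010011 Δ1=111011011 Δ2=011011011 Δ3=011001011 | 3Δ
t=11: Δ0=011001011 Δ1=011000011 | 1Δ
t=12: Δ0=011000011 Δ1=011001011 Δ2=111001011 Δ3=111011011 | 3Δ
t=13: Δ0=111011011 Δ1=111010011 | 1Δ
t=14: Δ0=111010011 Δ1=111011011 Δ2=011011011 Δ3=011001011 | 3Δ
t=15: Δ0=011001011 Δ1=011000011 | 1Δ
t=16: Δ0=011000011 Δ1=011001011 Δ2=111001011 Δ3=111011011 | 3Δ
t=17: Δ0=111011011 Δ1=111010011 | 1Δ
t=18: Δ0=111010011 Δ1=111011011 Δ2=011011011 Δ3=011001011 | 3Δ
t=19: Δ0=011001011 Δ1=011000011 | 1Δ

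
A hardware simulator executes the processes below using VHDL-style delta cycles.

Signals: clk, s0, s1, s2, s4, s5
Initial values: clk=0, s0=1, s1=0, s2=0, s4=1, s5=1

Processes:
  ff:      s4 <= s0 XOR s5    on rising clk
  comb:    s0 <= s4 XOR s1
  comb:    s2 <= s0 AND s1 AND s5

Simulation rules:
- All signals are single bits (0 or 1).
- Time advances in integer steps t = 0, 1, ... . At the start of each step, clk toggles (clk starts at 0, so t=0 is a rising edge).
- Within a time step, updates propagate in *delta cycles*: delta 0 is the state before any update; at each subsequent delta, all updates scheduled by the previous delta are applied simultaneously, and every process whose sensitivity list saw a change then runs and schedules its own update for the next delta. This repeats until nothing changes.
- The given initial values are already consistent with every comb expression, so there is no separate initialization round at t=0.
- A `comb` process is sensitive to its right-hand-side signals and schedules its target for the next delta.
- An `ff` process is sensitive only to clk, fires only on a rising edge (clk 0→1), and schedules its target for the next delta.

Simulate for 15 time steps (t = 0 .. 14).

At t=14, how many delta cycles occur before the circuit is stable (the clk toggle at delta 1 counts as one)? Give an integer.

3

t0.Δ0 s1=0 s2=0 s4=1 s0=1 s5=1 clk=0
t0.Δ1 s1=0 s2=0 s4=1 s0=1 s5=1 clk=1
t0.Δ2 s1=0 s2=0 s4=0 s0=1 s5=1 clk=1
t0.Δ3 s1=0 s2=0 s4=0 s0=0 s5=1 clk=1
t1.Δ0 s1=0 s2=0 s4=0 s0=0 s5=1 clk=1
t1.Δ1 s1=0 s2=0 s4=0 s0=0 s5=1 clk=0
t2.Δ0 s1=0 s2=0 s4=0 s0=0 s5=1 clk=0
t2.Δ1 s1=0 s2=0 s4=0 s0=0 s5=1 clk=1
t2.Δ2 s1=0 s2=0 s4=1 s0=0 s5=1 clk=1
t2.Δ3 s1=0 s2=0 s4=1 s0=1 s5=1 clk=1
t3.Δ0 s1=0 s2=0 s4=1 s0=1 s5=1 clk=1
t3.Δ1 s1=0 s2=0 s4=1 s0=1 s5=1 clk=0
t4.Δ0 s1=0 s2=0 s4=1 s0=1 s5=1 clk=0
t4.Δ1 s1=0 s2=0 s4=1 s0=1 s5=1 clk=1
t4.Δ2 s1=0 s2=0 s4=0 s0=1 s5=1 clk=1
t4.Δ3 s1=0 s2=0 s4=0 s0=0 s5=1 clk=1
t5.Δ0 s1=0 s2=0 s4=0 s0=0 s5=1 clk=1
t5.Δ1 s1=0 s2=0 s4=0 s0=0 s5=1 clk=0
t6.Δ0 s1=0 s2=0 s4=0 s0=0 s5=1 clk=0
t6.Δ1 s1=0 s2=0 s4=0 s0=0 s5=1 clk=1
t6.Δ2 s1=0 s2=0 s4=1 s0=0 s5=1 clk=1
t6.Δ3 s1=0 s2=0 s4=1 s0=1 s5=1 clk=1
t7.Δ0 s1=0 s2=0 s4=1 s0=1 s5=1 clk=1
t7.Δ1 s1=0 s2=0 s4=1 s0=1 s5=1 clk=0
t8.Δ0 s1=0 s2=0 s4=1 s0=1 s5=1 clk=0
t8.Δ1 s1=0 s2=0 s4=1 s0=1 s5=1 clk=1
t8.Δ2 s1=0 s2=0 s4=0 s0=1 s5=1 clk=1
t8.Δ3 s1=0 s2=0 s4=0 s0=0 s5=1 clk=1
t9.Δ0 s1=0 s2=0 s4=0 s0=0 s5=1 clk=1
t9.Δ1 s1=0 s2=0 s4=0 s0=0 s5=1 clk=0
t10.Δ0 s1=0 s2=0 s4=0 s0=0 s5=1 clk=0
t10.Δ1 s1=0 s2=0 s4=0 s0=0 s5=1 clk=1
t10.Δ2 s1=0 s2=0 s4=1 s0=0 s5=1 clk=1
t10.Δ3 s1=0 s2=0 s4=1 s0=1 s5=1 clk=1
t11.Δ0 s1=0 s2=0 s4=1 s0=1 s5=1 clk=1
t11.Δ1 s1=0 s2=0 s4=1 s0=1 s5=1 clk=0
t12.Δ0 s1=0 s2=0 s4=1 s0=1 s5=1 clk=0
t12.Δ1 s1=0 s2=0 s4=1 s0=1 s5=1 clk=1
t12.Δ2 s1=0 s2=0 s4=0 s0=1 s5=1 clk=1
t12.Δ3 s1=0 s2=0 s4=0 s0=0 s5=1 clk=1
t13.Δ0 s1=0 s2=0 s4=0 s0=0 s5=1 clk=1
t13.Δ1 s1=0 s2=0 s4=0 s0=0 s5=1 clk=0
t14.Δ0 s1=0 s2=0 s4=0 s0=0 s5=1 clk=0
t14.Δ1 s1=0 s2=0 s4=0 s0=0 s5=1 clk=1
t14.Δ2 s1=0 s2=0 s4=1 s0=0 s5=1 clk=1
t14.Δ3 s1=0 s2=0 s4=1 s0=1 s5=1 clk=1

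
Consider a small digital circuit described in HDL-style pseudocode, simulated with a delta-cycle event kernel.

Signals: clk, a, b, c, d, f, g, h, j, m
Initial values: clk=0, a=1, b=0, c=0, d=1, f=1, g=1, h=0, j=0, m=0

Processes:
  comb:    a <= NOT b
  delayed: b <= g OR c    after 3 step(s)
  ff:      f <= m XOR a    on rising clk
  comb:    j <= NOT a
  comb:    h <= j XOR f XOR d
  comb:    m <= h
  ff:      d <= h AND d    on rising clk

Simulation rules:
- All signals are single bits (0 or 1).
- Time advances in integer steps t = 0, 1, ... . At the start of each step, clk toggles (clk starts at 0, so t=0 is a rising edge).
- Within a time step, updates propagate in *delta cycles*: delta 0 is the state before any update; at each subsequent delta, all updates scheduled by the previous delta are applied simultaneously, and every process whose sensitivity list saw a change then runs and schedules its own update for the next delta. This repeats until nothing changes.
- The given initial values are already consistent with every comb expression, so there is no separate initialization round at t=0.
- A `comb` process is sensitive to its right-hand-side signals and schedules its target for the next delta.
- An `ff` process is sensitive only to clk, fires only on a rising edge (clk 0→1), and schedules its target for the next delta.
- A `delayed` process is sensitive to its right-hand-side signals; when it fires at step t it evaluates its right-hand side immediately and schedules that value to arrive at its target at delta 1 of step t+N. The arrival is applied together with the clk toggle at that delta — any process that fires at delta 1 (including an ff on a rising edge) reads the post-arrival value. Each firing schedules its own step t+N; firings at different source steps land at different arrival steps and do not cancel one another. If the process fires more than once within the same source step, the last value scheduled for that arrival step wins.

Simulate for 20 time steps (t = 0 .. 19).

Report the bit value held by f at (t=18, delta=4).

0

t0.Δ0 b=0 d=1 a=1 h=0 f=1 clk=0 c=0 j=0 g=1 m=0
t0.Δ1 b=0 d=1 a=1 h=0 f=1 clk=1 c=0 j=0 g=1 m=0
t0.Δ2 b=0 d=0 a=1 h=0 f=1 clk=1 c=0 j=0 g=1 m=0
t0.Δ3 b=0 d=0 a=1 h=1 f=1 clk=1 c=0 j=0 g=1 m=0
t0.Δ4 b=0 d=0 a=1 h=1 f=1 clk=1 c=0 j=0 g=1 m=1
t1.Δ0 b=0 d=0 a=1 h=1 f=1 clk=1 c=0 j=0 g=1 m=1
t1.Δ1 b=0 d=0 a=1 h=1 f=1 clk=0 c=0 j=0 g=1 m=1
t2.Δ0 b=0 d=0 a=1 h=1 f=1 clk=0 c=0 j=0 g=1 m=1
t2.Δ1 b=0 d=0 a=1 h=1 f=1 clk=1 c=0 j=0 g=1 m=1
t2.Δ2 b=0 d=0 a=1 h=1 f=0 clk=1 c=0 j=0 g=1 m=1
t2.Δ3 b=0 d=0 a=1 h=0 f=0 clk=1 c=0 j=0 g=1 m=1
t2.Δ4 b=0 d=0 a=1 h=0 f=0 clk=1 c=0 j=0 g=1 m=0
t3.Δ0 b=0 d=0 a=1 h=0 f=0 clk=1 c=0 j=0 g=1 m=0
t3.Δ1 b=0 d=0 a=1 h=0 f=0 clk=0 c=0 j=0 g=1 m=0
t4.Δ0 b=0 d=0 a=1 h=0 f=0 clk=0 c=0 j=0 g=1 m=0
t4.Δ1 b=0 d=0 a=1 h=0 f=0 clk=1 c=0 j=0 g=1 m=0
t4.Δ2 b=0 d=0 a=1 h=0 f=1 clk=1 c=0 j=0 g=1 m=0
t4.Δ3 b=0 d=0 a=1 h=1 f=1 clk=1 c=0 j=0 g=1 m=0
t4.Δ4 b=0 d=0 a=1 h=1 f=1 clk=1 c=0 j=0 g=1 m=1
t5.Δ0 b=0 d=0 a=1 h=1 f=1 clk=1 c=0 j=0 g=1 m=1
t5.Δ1 b=0 d=0 a=1 h=1 f=1 clk=0 c=0 j=0 g=1 m=1
t6.Δ0 b=0 d=0 a=1 h=1 f=1 clk=0 c=0 j=0 g=1 m=1
t6.Δ1 b=0 d=0 a=1 h=1 f=1 clk=1 c=0 j=0 g=1 m=1
t6.Δ2 b=0 d=0 a=1 h=1 f=0 clk=1 c=0 j=0 g=1 m=1
t6.Δ3 b=0 d=0 a=1 h=0 f=0 clk=1 c=0 j=0 g=1 m=1
t6.Δ4 b=0 d=0 a=1 h=0 f=0 clk=1 c=0 j=0 g=1 m=0
t7.Δ0 b=0 d=0 a=1 h=0 f=0 clk=1 c=0 j=0 g=1 m=0
t7.Δ1 b=0 d=0 a=1 h=0 f=0 clk=0 c=0 j=0 g=1 m=0
t8.Δ0 b=0 d=0 a=1 h=0 f=0 clk=0 c=0 j=0 g=1 m=0
t8.Δ1 b=0 d=0 a=1 h=0 f=0 clk=1 c=0 j=0 g=1 m=0
t8.Δ2 b=0 d=0 a=1 h=0 f=1 clk=1 c=0 j=0 g=1 m=0
t8.Δ3 b=0 d=0 a=1 h=1 f=1 clk=1 c=0 j=0 g=1 m=0
t8.Δ4 b=0 d=0 a=1 h=1 f=1 clk=1 c=0 j=0 g=1 m=1
t9.Δ0 b=0 d=0 a=1 h=1 f=1 clk=1 c=0 j=0 g=1 m=1
t9.Δ1 b=0 d=0 a=1 h=1 f=1 clk=0 c=0 j=0 g=1 m=1
t10.Δ0 b=0 d=0 a=1 h=1 f=1 clk=0 c=0 j=0 g=1 m=1
t10.Δ1 b=0 d=0 a=1 h=1 f=1 clk=1 c=0 j=0 g=1 m=1
t10.Δ2 b=0 d=0 a=1 h=1 f=0 clk=1 c=0 j=0 g=1 m=1
t10.Δ3 b=0 d=0 a=1 h=0 f=0 clk=1 c=0 j=0 g=1 m=1
t10.Δ4 b=0 d=0 a=1 h=0 f=0 clk=1 c=0 j=0 g=1 m=0
t11.Δ0 b=0 d=0 a=1 h=0 f=0 clk=1 c=0 j=0 g=1 m=0
t11.Δ1 b=0 d=0 a=1 h=0 f=0 clk=0 c=0 j=0 g=1 m=0
t12.Δ0 b=0 d=0 a=1 h=0 f=0 clk=0 c=0 j=0 g=1 m=0
t12.Δ1 b=0 d=0 a=1 h=0 f=0 clk=1 c=0 j=0 g=1 m=0
t12.Δ2 b=0 d=0 a=1 h=0 f=1 clk=1 c=0 j=0 g=1 m=0
t12.Δ3 b=0 d=0 a=1 h=1 f=1 clk=1 c=0 j=0 g=1 m=0
t12.Δ4 b=0 d=0 a=1 h=1 f=1 clk=1 c=0 j=0 g=1 m=1
t13.Δ0 b=0 d=0 a=1 h=1 f=1 clk=1 c=0 j=0 g=1 m=1
t13.Δ1 b=0 d=0 a=1 h=1 f=1 clk=0 c=0 j=0 g=1 m=1
t14.Δ0 b=0 d=0 a=1 h=1 f=1 clk=0 c=0 j=0 g=1 m=1
t14.Δ1 b=0 d=0 a=1 h=1 f=1 clk=1 c=0 j=0 g=1 m=1
t14.Δ2 b=0 d=0 a=1 h=1 f=0 clk=1 c=0 j=0 g=1 m=1
t14.Δ3 b=0 d=0 a=1 h=0 f=0 clk=1 c=0 j=0 g=1 m=1
t14.Δ4 b=0 d=0 a=1 h=0 f=0 clk=1 c=0 j=0 g=1 m=0
t15.Δ0 b=0 d=0 a=1 h=0 f=0 clk=1 c=0 j=0 g=1 m=0
t15.Δ1 b=0 d=0 a=1 h=0 f=0 clk=0 c=0 j=0 g=1 m=0
t16.Δ0 b=0 d=0 a=1 h=0 f=0 clk=0 c=0 j=0 g=1 m=0
t16.Δ1 b=0 d=0 a=1 h=0 f=0 clk=1 c=0 j=0 g=1 m=0
t16.Δ2 b=0 d=0 a=1 h=0 f=1 clk=1 c=0 j=0 g=1 m=0
t16.Δ3 b=0 d=0 a=1 h=1 f=1 clk=1 c=0 j=0 g=1 m=0
t16.Δ4 b=0 d=0 a=1 h=1 f=1 clk=1 c=0 j=0 g=1 m=1
t17.Δ0 b=0 d=0 a=1 h=1 f=1 clk=1 c=0 j=0 g=1 m=1
t17.Δ1 b=0 d=0 a=1 h=1 f=1 clk=0 c=0 j=0 g=1 m=1
t18.Δ0 b=0 d=0 a=1 h=1 f=1 clk=0 c=0 j=0 g=1 m=1
t18.Δ1 b=0 d=0 a=1 h=1 f=1 clk=1 c=0 j=0 g=1 m=1
t18.Δ2 b=0 d=0 a=1 h=1 f=0 clk=1 c=0 j=0 g=1 m=1
t18.Δ3 b=0 d=0 a=1 h=0 f=0 clk=1 c=0 j=0 g=1 m=1
t18.Δ4 b=0 d=0 a=1 h=0 f=0 clk=1 c=0 j=0 g=1 m=0
t19.Δ0 b=0 d=0 a=1 h=0 f=0 clk=1 c=0 j=0 g=1 m=0
t19.Δ1 b=0 d=0 a=1 h=0 f=0 clk=0 c=0 j=0 g=1 m=0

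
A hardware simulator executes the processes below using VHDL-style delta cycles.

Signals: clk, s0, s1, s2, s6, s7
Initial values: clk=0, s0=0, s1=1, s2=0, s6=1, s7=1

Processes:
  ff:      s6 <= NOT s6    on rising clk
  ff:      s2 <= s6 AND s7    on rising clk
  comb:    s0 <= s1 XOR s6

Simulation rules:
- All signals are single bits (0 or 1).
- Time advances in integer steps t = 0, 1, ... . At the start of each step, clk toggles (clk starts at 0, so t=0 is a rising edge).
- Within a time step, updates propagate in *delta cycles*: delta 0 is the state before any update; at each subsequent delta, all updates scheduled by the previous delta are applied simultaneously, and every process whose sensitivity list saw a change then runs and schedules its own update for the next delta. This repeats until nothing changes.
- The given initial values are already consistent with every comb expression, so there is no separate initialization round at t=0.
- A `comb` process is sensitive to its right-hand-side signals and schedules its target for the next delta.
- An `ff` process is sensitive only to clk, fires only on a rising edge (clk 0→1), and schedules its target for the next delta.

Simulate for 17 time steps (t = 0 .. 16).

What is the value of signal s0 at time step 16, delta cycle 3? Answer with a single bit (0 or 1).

[bits: s1,s2,s7,s6,s0,clk]
t=0: Δ0=101100 Δ1=101101 Δ2=111001 Δ3=111011 | 3Δ
t=1: Δ0=111011 Δ1=111010 | 1Δ
t=2: Δ0=111010 Δ1=111011 Δ2=101111 Δ3=101101 | 3Δ
t=3: Δ0=101101 Δ1=101100 | 1Δ
t=4: Δ0=101100 Δ1=101101 Δ2=111001 Δ3=111011 | 3Δ
t=5: Δ0=111011 Δ1=111010 | 1Δ
t=6: Δ0=111010 Δ1=111011 Δ2=101111 Δ3=101101 | 3Δ
t=7: Δ0=101101 Δ1=101100 | 1Δ
t=8: Δ0=101100 Δ1=101101 Δ2=111001 Δ3=111011 | 3Δ
t=9: Δ0=111011 Δ1=111010 | 1Δ
t=10: Δ0=111010 Δ1=111011 Δ2=101111 Δ3=101101 | 3Δ
t=11: Δ0=101101 Δ1=101100 | 1Δ
t=12: Δ0=101100 Δ1=101101 Δ2=111001 Δ3=111011 | 3Δ
t=13: Δ0=111011 Δ1=111010 | 1Δ
t=14: Δ0=111010 Δ1=111011 Δ2=101111 Δ3=101101 | 3Δ
t=15: Δ0=101101 Δ1=101100 | 1Δ
t=16: Δ0=101100 Δ1=101101 Δ2=111001 Δ3=111011 | 3Δ

1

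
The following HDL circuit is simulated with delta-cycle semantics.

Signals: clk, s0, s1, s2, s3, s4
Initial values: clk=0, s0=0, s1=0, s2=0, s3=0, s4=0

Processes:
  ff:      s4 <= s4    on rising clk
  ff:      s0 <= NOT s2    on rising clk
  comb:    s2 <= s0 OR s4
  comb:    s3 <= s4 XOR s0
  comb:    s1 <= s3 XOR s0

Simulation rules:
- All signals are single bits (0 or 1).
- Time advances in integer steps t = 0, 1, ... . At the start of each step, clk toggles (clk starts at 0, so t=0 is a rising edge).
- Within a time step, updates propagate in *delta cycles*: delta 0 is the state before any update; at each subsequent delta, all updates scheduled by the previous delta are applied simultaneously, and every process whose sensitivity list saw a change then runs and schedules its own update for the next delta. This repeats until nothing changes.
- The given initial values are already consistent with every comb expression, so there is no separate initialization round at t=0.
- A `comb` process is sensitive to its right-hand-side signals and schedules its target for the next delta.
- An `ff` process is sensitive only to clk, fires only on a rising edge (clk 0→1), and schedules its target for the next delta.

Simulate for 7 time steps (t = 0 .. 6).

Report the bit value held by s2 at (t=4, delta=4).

1

t=0 Δ0: s4=0 s3=0 s2=0 clk=0 s0=0 s1=0
  Δ1: clk:0→1
  Δ2: s0:0→1
  Δ3: s3:0→1, s2:0→1, s1:0→1
  Δ4: s1:1→0
  (4Δ to stable)
t=1 Δ0: s4=0 s3=1 s2=1 clk=1 s0=1 s1=0
  Δ1: clk:1→0
  (1Δ to stable)
t=2 Δ0: s4=0 s3=1 s2=1 clk=0 s0=1 s1=0
  Δ1: clk:0→1
  Δ2: s0:1→0
  Δ3: s3:1→0, s2:1→0, s1:0→1
  Δ4: s1:1→0
  (4Δ to stable)
t=3 Δ0: s4=0 s3=0 s2=0 clk=1 s0=0 s1=0
  Δ1: clk:1→0
  (1Δ to stable)
t=4 Δ0: s4=0 s3=0 s2=0 clk=0 s0=0 s1=0
  Δ1: clk:0→1
  Δ2: s0:0→1
  Δ3: s3:0→1, s2:0→1, s1:0→1
  Δ4: s1:1→0
  (4Δ to stable)
t=5 Δ0: s4=0 s3=1 s2=1 clk=1 s0=1 s1=0
  Δ1: clk:1→0
  (1Δ to stable)
t=6 Δ0: s4=0 s3=1 s2=1 clk=0 s0=1 s1=0
  Δ1: clk:0→1
  Δ2: s0:1→0
  Δ3: s3:1→0, s2:1→0, s1:0→1
  Δ4: s1:1→0
  (4Δ to stable)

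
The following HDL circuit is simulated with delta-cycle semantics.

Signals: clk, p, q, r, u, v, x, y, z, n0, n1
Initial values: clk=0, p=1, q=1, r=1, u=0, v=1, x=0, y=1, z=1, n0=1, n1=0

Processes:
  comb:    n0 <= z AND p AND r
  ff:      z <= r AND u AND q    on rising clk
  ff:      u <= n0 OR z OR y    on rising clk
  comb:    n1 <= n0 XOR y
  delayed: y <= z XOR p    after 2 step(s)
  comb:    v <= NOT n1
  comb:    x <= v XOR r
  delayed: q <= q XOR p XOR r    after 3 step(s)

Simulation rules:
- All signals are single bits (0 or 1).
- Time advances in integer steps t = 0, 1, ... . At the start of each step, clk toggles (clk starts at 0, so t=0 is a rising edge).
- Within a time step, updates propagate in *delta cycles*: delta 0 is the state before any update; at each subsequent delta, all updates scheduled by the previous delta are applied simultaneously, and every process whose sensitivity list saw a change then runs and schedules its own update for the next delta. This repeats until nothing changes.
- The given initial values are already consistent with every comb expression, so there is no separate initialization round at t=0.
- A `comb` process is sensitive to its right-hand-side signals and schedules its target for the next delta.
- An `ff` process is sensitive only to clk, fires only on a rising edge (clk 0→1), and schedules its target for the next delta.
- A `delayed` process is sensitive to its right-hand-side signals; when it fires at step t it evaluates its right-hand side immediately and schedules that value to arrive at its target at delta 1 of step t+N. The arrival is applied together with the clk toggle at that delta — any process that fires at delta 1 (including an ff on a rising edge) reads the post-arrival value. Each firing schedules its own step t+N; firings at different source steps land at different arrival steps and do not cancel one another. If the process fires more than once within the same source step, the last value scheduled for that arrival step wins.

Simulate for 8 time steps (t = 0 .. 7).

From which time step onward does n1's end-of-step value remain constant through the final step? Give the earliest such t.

4

t0.Δ0 q=1 v=1 p=1 u=0 n1=0 z=1 clk=0 y=1 r=1 n0=1 x=0
t0.Δ1 q=1 v=1 p=1 u=0 n1=0 z=1 clk=1 y=1 r=1 n0=1 x=0
t0.Δ2 q=1 v=1 p=1 u=1 n1=0 z=0 clk=1 y=1 r=1 n0=1 x=0
t0.Δ3 q=1 v=1 p=1 u=1 n1=0 z=0 clk=1 y=1 r=1 n0=0 x=0
t0.Δ4 q=1 v=1 p=1 u=1 n1=1 z=0 clk=1 y=1 r=1 n0=0 x=0
t0.Δ5 q=1 v=0 p=1 u=1 n1=1 z=0 clk=1 y=1 r=1 n0=0 x=0
t0.Δ6 q=1 v=0 p=1 u=1 n1=1 z=0 clk=1 y=1 r=1 n0=0 x=1
t1.Δ0 q=1 v=0 p=1 u=1 n1=1 z=0 clk=1 y=1 r=1 n0=0 x=1
t1.Δ1 q=1 v=0 p=1 u=1 n1=1 z=0 clk=0 y=1 r=1 n0=0 x=1
t2.Δ0 q=1 v=0 p=1 u=1 n1=1 z=0 clk=0 y=1 r=1 n0=0 x=1
t2.Δ1 q=1 v=0 p=1 u=1 n1=1 z=0 clk=1 y=1 r=1 n0=0 x=1
t2.Δ2 q=1 v=0 p=1 u=1 n1=1 z=1 clk=1 y=1 r=1 n0=0 x=1
t2.Δ3 q=1 v=0 p=1 u=1 n1=1 z=1 clk=1 y=1 r=1 n0=1 x=1
t2.Δ4 q=1 v=0 p=1 u=1 n1=0 z=1 clk=1 y=1 r=1 n0=1 x=1
t2.Δ5 q=1 v=1 p=1 u=1 n1=0 z=1 clk=1 y=1 r=1 n0=1 x=1
t2.Δ6 q=1 v=1 p=1 u=1 n1=0 z=1 clk=1 y=1 r=1 n0=1 x=0
t3.Δ0 q=1 v=1 p=1 u=1 n1=0 z=1 clk=1 y=1 r=1 n0=1 x=0
t3.Δ1 q=1 v=1 p=1 u=1 n1=0 z=1 clk=0 y=1 r=1 n0=1 x=0
t4.Δ0 q=1 v=1 p=1 u=1 n1=0 z=1 clk=0 y=1 r=1 n0=1 x=0
t4.Δ1 q=1 v=1 p=1 u=1 n1=0 z=1 clk=1 y=0 r=1 n0=1 x=0
t4.Δ2 q=1 v=1 p=1 u=1 n1=1 z=1 clk=1 y=0 r=1 n0=1 x=0
t4.Δ3 q=1 v=0 p=1 u=1 n1=1 z=1 clk=1 y=0 r=1 n0=1 x=0
t4.Δ4 q=1 v=0 p=1 u=1 n1=1 z=1 clk=1 y=0 r=1 n0=1 x=1
t5.Δ0 q=1 v=0 p=1 u=1 n1=1 z=1 clk=1 y=0 r=1 n0=1 x=1
t5.Δ1 q=1 v=0 p=1 u=1 n1=1 z=1 clk=0 y=0 r=1 n0=1 x=1
t6.Δ0 q=1 v=0 p=1 u=1 n1=1 z=1 clk=0 y=0 r=1 n0=1 x=1
t6.Δ1 q=1 v=0 p=1 u=1 n1=1 z=1 clk=1 y=0 r=1 n0=1 x=1
t7.Δ0 q=1 v=0 p=1 u=1 n1=1 z=1 clk=1 y=0 r=1 n0=1 x=1
t7.Δ1 q=1 v=0 p=1 u=1 n1=1 z=1 clk=0 y=0 r=1 n0=1 x=1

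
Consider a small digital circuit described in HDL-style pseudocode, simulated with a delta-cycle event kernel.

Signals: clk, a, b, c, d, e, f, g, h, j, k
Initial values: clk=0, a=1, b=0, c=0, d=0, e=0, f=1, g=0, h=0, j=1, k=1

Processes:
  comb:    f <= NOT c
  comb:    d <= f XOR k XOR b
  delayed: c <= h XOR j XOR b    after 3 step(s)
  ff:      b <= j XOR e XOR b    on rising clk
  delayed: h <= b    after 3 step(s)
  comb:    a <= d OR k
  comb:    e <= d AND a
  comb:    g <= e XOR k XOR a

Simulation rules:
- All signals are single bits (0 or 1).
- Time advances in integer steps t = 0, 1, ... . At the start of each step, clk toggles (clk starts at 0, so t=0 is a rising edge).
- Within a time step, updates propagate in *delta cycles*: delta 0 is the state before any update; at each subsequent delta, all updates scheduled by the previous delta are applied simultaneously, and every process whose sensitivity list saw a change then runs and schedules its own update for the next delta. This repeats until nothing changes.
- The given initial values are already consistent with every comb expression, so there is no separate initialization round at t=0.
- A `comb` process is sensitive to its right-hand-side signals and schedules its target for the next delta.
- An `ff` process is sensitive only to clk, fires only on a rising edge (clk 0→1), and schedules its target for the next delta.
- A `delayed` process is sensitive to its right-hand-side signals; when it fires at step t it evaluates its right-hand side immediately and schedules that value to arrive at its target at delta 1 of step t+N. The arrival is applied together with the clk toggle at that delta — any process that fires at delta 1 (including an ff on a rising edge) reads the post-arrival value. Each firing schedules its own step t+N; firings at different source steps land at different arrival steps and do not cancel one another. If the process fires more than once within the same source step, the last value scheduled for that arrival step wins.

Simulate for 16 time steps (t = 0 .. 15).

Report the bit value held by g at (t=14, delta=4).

1

t=0 Δ0: c=0 e=0 a=1 g=0 b=0 j=1 f=1 h=0 d=0 clk=0 k=1
  Δ1: clk:0→1
  Δ2: b:0→1
  Δ3: d:0→1
  Δ4: e:0→1
  Δ5: g:0→1
  (5Δ to stable)
t=1 Δ0: c=0 e=1 a=1 g=1 b=1 j=1 f=1 h=0 d=1 clk=1 k=1
  Δ1: clk:1→0
  (1Δ to stable)
t=2 Δ0: c=0 e=1 a=1 g=1 b=1 j=1 f=1 h=0 d=1 clk=0 k=1
  Δ1: clk:0→1
  (1Δ to stable)
t=3 Δ0: c=0 e=1 a=1 g=1 b=1 j=1 f=1 h=0 d=1 clk=1 k=1
  Δ1: h:0→1, clk:1→0
  (1Δ to stable)
t=4 Δ0: c=0 e=1 a=1 g=1 b=1 j=1 f=1 h=1 d=1 clk=0 k=1
  Δ1: clk:0→1
  (1Δ to stable)
t=5 Δ0: c=0 e=1 a=1 g=1 b=1 j=1 f=1 h=1 d=1 clk=1 k=1
  Δ1: clk:1→0
  (1Δ to stable)
t=6 Δ0: c=0 e=1 a=1 g=1 b=1 j=1 f=1 h=1 d=1 clk=0 k=1
  Δ1: c:0→1, clk:0→1
  Δ2: f:1→0
  Δ3: d:1→0
  Δ4: e:1→0
  Δ5: g:1→0
  (5Δ to stable)
t=7 Δ0: c=1 e=0 a=1 g=0 b=1 j=1 f=0 h=1 d=0 clk=1 k=1
  Δ1: clk:1→0
  (1Δ to stable)
t=8 Δ0: c=1 e=0 a=1 g=0 b=1 j=1 f=0 h=1 d=0 clk=0 k=1
  Δ1: clk:0→1
  Δ2: b:1→0
  Δ3: d:0→1
  Δ4: e:0→1
  Δ5: g:0→1
  (5Δ to stable)
t=9 Δ0: c=1 e=1 a=1 g=1 b=0 j=1 f=0 h=1 d=1 clk=1 k=1
  Δ1: clk:1→0
  (1Δ to stable)
t=10 Δ0: c=1 e=1 a=1 g=1 b=0 j=1 f=0 h=1 d=1 clk=0 k=1
  Δ1: clk:0→1
  (1Δ to stable)
t=11 Δ0: c=1 e=1 a=1 g=1 b=0 j=1 f=0 h=1 d=1 clk=1 k=1
  Δ1: c:1→0, h:1→0, clk:1→0
  Δ2: f:0→1
  Δ3: d:1→0
  Δ4: e:1→0
  Δ5: g:1→0
  (5Δ to stable)
t=12 Δ0: c=0 e=0 a=1 g=0 b=0 j=1 f=1 h=0 d=0 clk=0 k=1
  Δ1: clk:0→1
  Δ2: b:0→1
  Δ3: d:0→1
  Δ4: e:0→1
  Δ5: g:0→1
  (5Δ to stable)
t=13 Δ0: c=0 e=1 a=1 g=1 b=1 j=1 f=1 h=0 d=1 clk=1 k=1
  Δ1: clk:1→0
  (1Δ to stable)
t=14 Δ0: c=0 e=1 a=1 g=1 b=1 j=1 f=1 h=0 d=1 clk=0 k=1
  Δ1: c:0→1, clk:0→1
  Δ2: f:1→0
  Δ3: d:1→0
  Δ4: e:1→0
  Δ5: g:1→0
  (5Δ to stable)
t=15 Δ0: c=1 e=0 a=1 g=0 b=1 j=1 f=0 h=0 d=0 clk=1 k=1
  Δ1: c:1→0, h:0→1, clk:1→0
  Δ2: f:0→1
  Δ3: d:0→1
  Δ4: e:0→1
  Δ5: g:0→1
  (5Δ to stable)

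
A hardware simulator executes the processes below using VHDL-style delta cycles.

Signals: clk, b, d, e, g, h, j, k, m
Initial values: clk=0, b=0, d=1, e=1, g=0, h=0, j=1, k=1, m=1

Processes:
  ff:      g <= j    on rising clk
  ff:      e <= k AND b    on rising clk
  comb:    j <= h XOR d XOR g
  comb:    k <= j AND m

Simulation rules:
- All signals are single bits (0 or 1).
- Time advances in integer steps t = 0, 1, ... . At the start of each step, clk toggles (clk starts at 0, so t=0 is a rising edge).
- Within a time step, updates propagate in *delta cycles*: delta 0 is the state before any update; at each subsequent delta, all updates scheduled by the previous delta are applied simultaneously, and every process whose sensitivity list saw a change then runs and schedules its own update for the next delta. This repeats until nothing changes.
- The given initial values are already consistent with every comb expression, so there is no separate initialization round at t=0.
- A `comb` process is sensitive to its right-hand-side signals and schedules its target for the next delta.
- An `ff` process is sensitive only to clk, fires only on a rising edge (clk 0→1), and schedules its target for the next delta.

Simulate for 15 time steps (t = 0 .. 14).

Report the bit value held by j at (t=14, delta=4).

t0.Δ0 k=1 d=1 e=1 clk=0 g=0 m=1 b=0 j=1 h=0
t0.Δ1 k=1 d=1 e=1 clk=1 g=0 m=1 b=0 j=1 h=0
t0.Δ2 k=1 d=1 e=0 clk=1 g=1 m=1 b=0 j=1 h=0
t0.Δ3 k=1 d=1 e=0 clk=1 g=1 m=1 b=0 j=0 h=0
t0.Δ4 k=0 d=1 e=0 clk=1 g=1 m=1 b=0 j=0 h=0
t1.Δ0 k=0 d=1 e=0 clk=1 g=1 m=1 b=0 j=0 h=0
t1.Δ1 k=0 d=1 e=0 clk=0 g=1 m=1 b=0 j=0 h=0
t2.Δ0 k=0 d=1 e=0 clk=0 g=1 m=1 b=0 j=0 h=0
t2.Δ1 k=0 d=1 e=0 clk=1 g=1 m=1 b=0 j=0 h=0
t2.Δ2 k=0 d=1 e=0 clk=1 g=0 m=1 b=0 j=0 h=0
t2.Δ3 k=0 d=1 e=0 clk=1 g=0 m=1 b=0 j=1 h=0
t2.Δ4 k=1 d=1 e=0 clk=1 g=0 m=1 b=0 j=1 h=0
t3.Δ0 k=1 d=1 e=0 clk=1 g=0 m=1 b=0 j=1 h=0
t3.Δ1 k=1 d=1 e=0 clk=0 g=0 m=1 b=0 j=1 h=0
t4.Δ0 k=1 d=1 e=0 clk=0 g=0 m=1 b=0 j=1 h=0
t4.Δ1 k=1 d=1 e=0 clk=1 g=0 m=1 b=0 j=1 h=0
t4.Δ2 k=1 d=1 e=0 clk=1 g=1 m=1 b=0 j=1 h=0
t4.Δ3 k=1 d=1 e=0 clk=1 g=1 m=1 b=0 j=0 h=0
t4.Δ4 k=0 d=1 e=0 clk=1 g=1 m=1 b=0 j=0 h=0
t5.Δ0 k=0 d=1 e=0 clk=1 g=1 m=1 b=0 j=0 h=0
t5.Δ1 k=0 d=1 e=0 clk=0 g=1 m=1 b=0 j=0 h=0
t6.Δ0 k=0 d=1 e=0 clk=0 g=1 m=1 b=0 j=0 h=0
t6.Δ1 k=0 d=1 e=0 clk=1 g=1 m=1 b=0 j=0 h=0
t6.Δ2 k=0 d=1 e=0 clk=1 g=0 m=1 b=0 j=0 h=0
t6.Δ3 k=0 d=1 e=0 clk=1 g=0 m=1 b=0 j=1 h=0
t6.Δ4 k=1 d=1 e=0 clk=1 g=0 m=1 b=0 j=1 h=0
t7.Δ0 k=1 d=1 e=0 clk=1 g=0 m=1 b=0 j=1 h=0
t7.Δ1 k=1 d=1 e=0 clk=0 g=0 m=1 b=0 j=1 h=0
t8.Δ0 k=1 d=1 e=0 clk=0 g=0 m=1 b=0 j=1 h=0
t8.Δ1 k=1 d=1 e=0 clk=1 g=0 m=1 b=0 j=1 h=0
t8.Δ2 k=1 d=1 e=0 clk=1 g=1 m=1 b=0 j=1 h=0
t8.Δ3 k=1 d=1 e=0 clk=1 g=1 m=1 b=0 j=0 h=0
t8.Δ4 k=0 d=1 e=0 clk=1 g=1 m=1 b=0 j=0 h=0
t9.Δ0 k=0 d=1 e=0 clk=1 g=1 m=1 b=0 j=0 h=0
t9.Δ1 k=0 d=1 e=0 clk=0 g=1 m=1 b=0 j=0 h=0
t10.Δ0 k=0 d=1 e=0 clk=0 g=1 m=1 b=0 j=0 h=0
t10.Δ1 k=0 d=1 e=0 clk=1 g=1 m=1 b=0 j=0 h=0
t10.Δ2 k=0 d=1 e=0 clk=1 g=0 m=1 b=0 j=0 h=0
t10.Δ3 k=0 d=1 e=0 clk=1 g=0 m=1 b=0 j=1 h=0
t10.Δ4 k=1 d=1 e=0 clk=1 g=0 m=1 b=0 j=1 h=0
t11.Δ0 k=1 d=1 e=0 clk=1 g=0 m=1 b=0 j=1 h=0
t11.Δ1 k=1 d=1 e=0 clk=0 g=0 m=1 b=0 j=1 h=0
t12.Δ0 k=1 d=1 e=0 clk=0 g=0 m=1 b=0 j=1 h=0
t12.Δ1 k=1 d=1 e=0 clk=1 g=0 m=1 b=0 j=1 h=0
t12.Δ2 k=1 d=1 e=0 clk=1 g=1 m=1 b=0 j=1 h=0
t12.Δ3 k=1 d=1 e=0 clk=1 g=1 m=1 b=0 j=0 h=0
t12.Δ4 k=0 d=1 e=0 clk=1 g=1 m=1 b=0 j=0 h=0
t13.Δ0 k=0 d=1 e=0 clk=1 g=1 m=1 b=0 j=0 h=0
t13.Δ1 k=0 d=1 e=0 clk=0 g=1 m=1 b=0 j=0 h=0
t14.Δ0 k=0 d=1 e=0 clk=0 g=1 m=1 b=0 j=0 h=0
t14.Δ1 k=0 d=1 e=0 clk=1 g=1 m=1 b=0 j=0 h=0
t14.Δ2 k=0 d=1 e=0 clk=1 g=0 m=1 b=0 j=0 h=0
t14.Δ3 k=0 d=1 e=0 clk=1 g=0 m=1 b=0 j=1 h=0
t14.Δ4 k=1 d=1 e=0 clk=1 g=0 m=1 b=0 j=1 h=0

1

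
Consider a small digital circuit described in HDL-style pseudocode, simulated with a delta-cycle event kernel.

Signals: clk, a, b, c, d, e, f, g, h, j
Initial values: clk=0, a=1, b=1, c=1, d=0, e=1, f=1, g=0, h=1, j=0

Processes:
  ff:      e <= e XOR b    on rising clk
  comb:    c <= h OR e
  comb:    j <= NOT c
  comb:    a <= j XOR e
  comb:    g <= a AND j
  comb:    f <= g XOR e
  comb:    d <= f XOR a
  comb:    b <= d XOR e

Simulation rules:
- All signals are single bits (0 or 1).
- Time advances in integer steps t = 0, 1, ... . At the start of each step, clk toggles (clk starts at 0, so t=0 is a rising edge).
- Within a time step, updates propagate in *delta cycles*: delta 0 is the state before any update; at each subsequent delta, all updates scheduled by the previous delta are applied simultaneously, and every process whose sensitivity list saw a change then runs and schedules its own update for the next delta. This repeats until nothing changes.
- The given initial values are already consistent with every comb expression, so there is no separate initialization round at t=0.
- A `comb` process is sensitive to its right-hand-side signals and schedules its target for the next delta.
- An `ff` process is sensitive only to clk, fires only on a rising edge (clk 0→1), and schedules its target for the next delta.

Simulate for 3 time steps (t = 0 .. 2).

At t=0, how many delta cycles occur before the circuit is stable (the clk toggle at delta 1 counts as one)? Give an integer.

t0.Δ0 f=1 h=1 g=0 clk=0 c=1 j=0 d=0 a=1 e=1 b=1
t0.Δ1 f=1 h=1 g=0 clk=1 c=1 j=0 d=0 a=1 e=1 b=1
t0.Δ2 f=1 h=1 g=0 clk=1 c=1 j=0 d=0 a=1 e=0 b=1
t0.Δ3 f=0 h=1 g=0 clk=1 c=1 j=0 d=0 a=0 e=0 b=0
t1.Δ0 f=0 h=1 g=0 clk=1 c=1 j=0 d=0 a=0 e=0 b=0
t1.Δ1 f=0 h=1 g=0 clk=0 c=1 j=0 d=0 a=0 e=0 b=0
t2.Δ0 f=0 h=1 g=0 clk=0 c=1 j=0 d=0 a=0 e=0 b=0
t2.Δ1 f=0 h=1 g=0 clk=1 c=1 j=0 d=0 a=0 e=0 b=0

3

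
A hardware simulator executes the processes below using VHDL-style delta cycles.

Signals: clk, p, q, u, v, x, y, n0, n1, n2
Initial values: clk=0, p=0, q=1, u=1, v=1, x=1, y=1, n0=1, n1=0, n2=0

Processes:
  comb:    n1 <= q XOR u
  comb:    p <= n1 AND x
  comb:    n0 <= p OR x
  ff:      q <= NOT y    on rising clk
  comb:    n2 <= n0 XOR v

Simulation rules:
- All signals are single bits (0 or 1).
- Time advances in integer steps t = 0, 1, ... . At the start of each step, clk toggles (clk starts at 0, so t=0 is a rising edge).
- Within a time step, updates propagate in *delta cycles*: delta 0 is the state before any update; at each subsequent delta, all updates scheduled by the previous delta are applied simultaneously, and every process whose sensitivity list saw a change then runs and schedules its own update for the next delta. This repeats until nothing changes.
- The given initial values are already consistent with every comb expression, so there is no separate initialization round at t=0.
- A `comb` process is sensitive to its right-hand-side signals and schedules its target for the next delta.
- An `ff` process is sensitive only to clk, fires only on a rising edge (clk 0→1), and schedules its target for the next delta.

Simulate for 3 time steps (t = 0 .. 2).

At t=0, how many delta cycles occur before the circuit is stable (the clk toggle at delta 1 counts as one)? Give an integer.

t=0 Δ0: y=1 clk=0 q=1 x=1 u=1 n1=0 n0=1 v=1 p=0 n2=0
  Δ1: clk:0→1
  Δ2: q:1→0
  Δ3: n1:0→1
  Δ4: p:0→1
  (4Δ to stable)
t=1 Δ0: y=1 clk=1 q=0 x=1 u=1 n1=1 n0=1 v=1 p=1 n2=0
  Δ1: clk:1→0
  (1Δ to stable)
t=2 Δ0: y=1 clk=0 q=0 x=1 u=1 n1=1 n0=1 v=1 p=1 n2=0
  Δ1: clk:0→1
  (1Δ to stable)

4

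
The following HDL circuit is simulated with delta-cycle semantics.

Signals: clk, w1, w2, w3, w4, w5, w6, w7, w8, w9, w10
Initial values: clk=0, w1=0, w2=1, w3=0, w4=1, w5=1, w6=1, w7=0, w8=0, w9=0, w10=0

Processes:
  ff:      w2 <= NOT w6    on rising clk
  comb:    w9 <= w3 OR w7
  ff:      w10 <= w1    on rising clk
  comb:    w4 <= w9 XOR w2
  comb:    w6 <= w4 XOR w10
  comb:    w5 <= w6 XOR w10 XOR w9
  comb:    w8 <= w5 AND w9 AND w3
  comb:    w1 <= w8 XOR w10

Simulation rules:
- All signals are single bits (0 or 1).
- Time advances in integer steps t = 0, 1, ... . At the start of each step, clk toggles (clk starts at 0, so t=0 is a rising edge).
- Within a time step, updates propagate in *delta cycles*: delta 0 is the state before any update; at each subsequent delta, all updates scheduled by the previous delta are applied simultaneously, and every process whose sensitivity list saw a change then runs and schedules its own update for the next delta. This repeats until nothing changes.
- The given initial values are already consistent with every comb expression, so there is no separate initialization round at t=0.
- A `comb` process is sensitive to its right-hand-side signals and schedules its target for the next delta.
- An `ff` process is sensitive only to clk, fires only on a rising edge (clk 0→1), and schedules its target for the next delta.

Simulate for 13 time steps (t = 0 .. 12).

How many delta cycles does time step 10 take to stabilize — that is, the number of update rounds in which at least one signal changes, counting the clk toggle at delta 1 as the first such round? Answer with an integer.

t0.Δ0 w2=1 w10=0 w9=0 w3=0 w5=1 w1=0 w6=1 w8=0 clk=0 w4=1 w7=0
t0.Δ1 w2=1 w10=0 w9=0 w3=0 w5=1 w1=0 w6=1 w8=0 clk=1 w4=1 w7=0
t0.Δ2 w2=0 w10=0 w9=0 w3=0 w5=1 w1=0 w6=1 w8=0 clk=1 w4=1 w7=0
t0.Δ3 w2=0 w10=0 w9=0 w3=0 w5=1 w1=0 w6=1 w8=0 clk=1 w4=0 w7=0
t0.Δ4 w2=0 w10=0 w9=0 w3=0 w5=1 w1=0 w6=0 w8=0 clk=1 w4=0 w7=0
t0.Δ5 w2=0 w10=0 w9=0 w3=0 w5=0 w1=0 w6=0 w8=0 clk=1 w4=0 w7=0
t1.Δ0 w2=0 w10=0 w9=0 w3=0 w5=0 w1=0 w6=0 w8=0 clk=1 w4=0 w7=0
t1.Δ1 w2=0 w10=0 w9=0 w3=0 w5=0 w1=0 w6=0 w8=0 clk=0 w4=0 w7=0
t2.Δ0 w2=0 w10=0 w9=0 w3=0 w5=0 w1=0 w6=0 w8=0 clk=0 w4=0 w7=0
t2.Δ1 w2=0 w10=0 w9=0 w3=0 w5=0 w1=0 w6=0 w8=0 clk=1 w4=0 w7=0
t2.Δ2 w2=1 w10=0 w9=0 w3=0 w5=0 w1=0 w6=0 w8=0 clk=1 w4=0 w7=0
t2.Δ3 w2=1 w10=0 w9=0 w3=0 w5=0 w1=0 w6=0 w8=0 clk=1 w4=1 w7=0
t2.Δ4 w2=1 w10=0 w9=0 w3=0 w5=0 w1=0 w6=1 w8=0 clk=1 w4=1 w7=0
t2.Δ5 w2=1 w10=0 w9=0 w3=0 w5=1 w1=0 w6=1 w8=0 clk=1 w4=1 w7=0
t3.Δ0 w2=1 w10=0 w9=0 w3=0 w5=1 w1=0 w6=1 w8=0 clk=1 w4=1 w7=0
t3.Δ1 w2=1 w10=0 w9=0 w3=0 w5=1 w1=0 w6=1 w8=0 clk=0 w4=1 w7=0
t4.Δ0 w2=1 w10=0 w9=0 w3=0 w5=1 w1=0 w6=1 w8=0 clk=0 w4=1 w7=0
t4.Δ1 w2=1 w10=0 w9=0 w3=0 w5=1 w1=0 w6=1 w8=0 clk=1 w4=1 w7=0
t4.Δ2 w2=0 w10=0 w9=0 w3=0 w5=1 w1=0 w6=1 w8=0 clk=1 w4=1 w7=0
t4.Δ3 w2=0 w10=0 w9=0 w3=0 w5=1 w1=0 w6=1 w8=0 clk=1 w4=0 w7=0
t4.Δ4 w2=0 w10=0 w9=0 w3=0 w5=1 w1=0 w6=0 w8=0 clk=1 w4=0 w7=0
t4.Δ5 w2=0 w10=0 w9=0 w3=0 w5=0 w1=0 w6=0 w8=0 clk=1 w4=0 w7=0
t5.Δ0 w2=0 w10=0 w9=0 w3=0 w5=0 w1=0 w6=0 w8=0 clk=1 w4=0 w7=0
t5.Δ1 w2=0 w10=0 w9=0 w3=0 w5=0 w1=0 w6=0 w8=0 clk=0 w4=0 w7=0
t6.Δ0 w2=0 w10=0 w9=0 w3=0 w5=0 w1=0 w6=0 w8=0 clk=0 w4=0 w7=0
t6.Δ1 w2=0 w10=0 w9=0 w3=0 w5=0 w1=0 w6=0 w8=0 clk=1 w4=0 w7=0
t6.Δ2 w2=1 w10=0 w9=0 w3=0 w5=0 w1=0 w6=0 w8=0 clk=1 w4=0 w7=0
t6.Δ3 w2=1 w10=0 w9=0 w3=0 w5=0 w1=0 w6=0 w8=0 clk=1 w4=1 w7=0
t6.Δ4 w2=1 w10=0 w9=0 w3=0 w5=0 w1=0 w6=1 w8=0 clk=1 w4=1 w7=0
t6.Δ5 w2=1 w10=0 w9=0 w3=0 w5=1 w1=0 w6=1 w8=0 clk=1 w4=1 w7=0
t7.Δ0 w2=1 w10=0 w9=0 w3=0 w5=1 w1=0 w6=1 w8=0 clk=1 w4=1 w7=0
t7.Δ1 w2=1 w10=0 w9=0 w3=0 w5=1 w1=0 w6=1 w8=0 clk=0 w4=1 w7=0
t8.Δ0 w2=1 w10=0 w9=0 w3=0 w5=1 w1=0 w6=1 w8=0 clk=0 w4=1 w7=0
t8.Δ1 w2=1 w10=0 w9=0 w3=0 w5=1 w1=0 w6=1 w8=0 clk=1 w4=1 w7=0
t8.Δ2 w2=0 w10=0 w9=0 w3=0 w5=1 w1=0 w6=1 w8=0 clk=1 w4=1 w7=0
t8.Δ3 w2=0 w10=0 w9=0 w3=0 w5=1 w1=0 w6=1 w8=0 clk=1 w4=0 w7=0
t8.Δ4 w2=0 w10=0 w9=0 w3=0 w5=1 w1=0 w6=0 w8=0 clk=1 w4=0 w7=0
t8.Δ5 w2=0 w10=0 w9=0 w3=0 w5=0 w1=0 w6=0 w8=0 clk=1 w4=0 w7=0
t9.Δ0 w2=0 w10=0 w9=0 w3=0 w5=0 w1=0 w6=0 w8=0 clk=1 w4=0 w7=0
t9.Δ1 w2=0 w10=0 w9=0 w3=0 w5=0 w1=0 w6=0 w8=0 clk=0 w4=0 w7=0
t10.Δ0 w2=0 w10=0 w9=0 w3=0 w5=0 w1=0 w6=0 w8=0 clk=0 w4=0 w7=0
t10.Δ1 w2=0 w10=0 w9=0 w3=0 w5=0 w1=0 w6=0 w8=0 clk=1 w4=0 w7=0
t10.Δ2 w2=1 w10=0 w9=0 w3=0 w5=0 w1=0 w6=0 w8=0 clk=1 w4=0 w7=0
t10.Δ3 w2=1 w10=0 w9=0 w3=0 w5=0 w1=0 w6=0 w8=0 clk=1 w4=1 w7=0
t10.Δ4 w2=1 w10=0 w9=0 w3=0 w5=0 w1=0 w6=1 w8=0 clk=1 w4=1 w7=0
t10.Δ5 w2=1 w10=0 w9=0 w3=0 w5=1 w1=0 w6=1 w8=0 clk=1 w4=1 w7=0
t11.Δ0 w2=1 w10=0 w9=0 w3=0 w5=1 w1=0 w6=1 w8=0 clk=1 w4=1 w7=0
t11.Δ1 w2=1 w10=0 w9=0 w3=0 w5=1 w1=0 w6=1 w8=0 clk=0 w4=1 w7=0
t12.Δ0 w2=1 w10=0 w9=0 w3=0 w5=1 w1=0 w6=1 w8=0 clk=0 w4=1 w7=0
t12.Δ1 w2=1 w10=0 w9=0 w3=0 w5=1 w1=0 w6=1 w8=0 clk=1 w4=1 w7=0
t12.Δ2 w2=0 w10=0 w9=0 w3=0 w5=1 w1=0 w6=1 w8=0 clk=1 w4=1 w7=0
t12.Δ3 w2=0 w10=0 w9=0 w3=0 w5=1 w1=0 w6=1 w8=0 clk=1 w4=0 w7=0
t12.Δ4 w2=0 w10=0 w9=0 w3=0 w5=1 w1=0 w6=0 w8=0 clk=1 w4=0 w7=0
t12.Δ5 w2=0 w10=0 w9=0 w3=0 w5=0 w1=0 w6=0 w8=0 clk=1 w4=0 w7=0

5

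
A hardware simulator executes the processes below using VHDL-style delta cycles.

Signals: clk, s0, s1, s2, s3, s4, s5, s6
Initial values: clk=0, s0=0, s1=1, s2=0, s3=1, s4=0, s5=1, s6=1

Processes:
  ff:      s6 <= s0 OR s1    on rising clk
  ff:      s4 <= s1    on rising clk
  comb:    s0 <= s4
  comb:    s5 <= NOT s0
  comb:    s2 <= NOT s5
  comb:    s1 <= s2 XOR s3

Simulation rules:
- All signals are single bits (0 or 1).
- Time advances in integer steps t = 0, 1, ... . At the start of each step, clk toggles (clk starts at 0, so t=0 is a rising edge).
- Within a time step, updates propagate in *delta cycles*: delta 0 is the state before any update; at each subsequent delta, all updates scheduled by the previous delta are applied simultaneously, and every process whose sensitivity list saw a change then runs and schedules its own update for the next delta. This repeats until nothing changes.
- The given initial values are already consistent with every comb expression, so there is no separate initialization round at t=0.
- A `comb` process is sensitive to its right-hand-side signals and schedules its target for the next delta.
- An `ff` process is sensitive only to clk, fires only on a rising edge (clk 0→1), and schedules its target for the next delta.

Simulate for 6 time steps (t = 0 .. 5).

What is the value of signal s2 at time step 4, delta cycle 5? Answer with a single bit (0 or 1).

t0.Δ0 s3=1 s0=0 s5=1 s6=1 s1=1 s2=0 clk=0 s4=0
t0.Δ1 s3=1 s0=0 s5=1 s6=1 s1=1 s2=0 clk=1 s4=0
t0.Δ2 s3=1 s0=0 s5=1 s6=1 s1=1 s2=0 clk=1 s4=1
t0.Δ3 s3=1 s0=1 s5=1 s6=1 s1=1 s2=0 clk=1 s4=1
t0.Δ4 s3=1 s0=1 s5=0 s6=1 s1=1 s2=0 clk=1 s4=1
t0.Δ5 s3=1 s0=1 s5=0 s6=1 s1=1 s2=1 clk=1 s4=1
t0.Δ6 s3=1 s0=1 s5=0 s6=1 s1=0 s2=1 clk=1 s4=1
t1.Δ0 s3=1 s0=1 s5=0 s6=1 s1=0 s2=1 clk=1 s4=1
t1.Δ1 s3=1 s0=1 s5=0 s6=1 s1=0 s2=1 clk=0 s4=1
t2.Δ0 s3=1 s0=1 s5=0 s6=1 s1=0 s2=1 clk=0 s4=1
t2.Δ1 s3=1 s0=1 s5=0 s6=1 s1=0 s2=1 clk=1 s4=1
t2.Δ2 s3=1 s0=1 s5=0 s6=1 s1=0 s2=1 clk=1 s4=0
t2.Δ3 s3=1 s0=0 s5=0 s6=1 s1=0 s2=1 clk=1 s4=0
t2.Δ4 s3=1 s0=0 s5=1 s6=1 s1=0 s2=1 clk=1 s4=0
t2.Δ5 s3=1 s0=0 s5=1 s6=1 s1=0 s2=0 clk=1 s4=0
t2.Δ6 s3=1 s0=0 s5=1 s6=1 s1=1 s2=0 clk=1 s4=0
t3.Δ0 s3=1 s0=0 s5=1 s6=1 s1=1 s2=0 clk=1 s4=0
t3.Δ1 s3=1 s0=0 s5=1 s6=1 s1=1 s2=0 clk=0 s4=0
t4.Δ0 s3=1 s0=0 s5=1 s6=1 s1=1 s2=0 clk=0 s4=0
t4.Δ1 s3=1 s0=0 s5=1 s6=1 s1=1 s2=0 clk=1 s4=0
t4.Δ2 s3=1 s0=0 s5=1 s6=1 s1=1 s2=0 clk=1 s4=1
t4.Δ3 s3=1 s0=1 s5=1 s6=1 s1=1 s2=0 clk=1 s4=1
t4.Δ4 s3=1 s0=1 s5=0 s6=1 s1=1 s2=0 clk=1 s4=1
t4.Δ5 s3=1 s0=1 s5=0 s6=1 s1=1 s2=1 clk=1 s4=1
t4.Δ6 s3=1 s0=1 s5=0 s6=1 s1=0 s2=1 clk=1 s4=1
t5.Δ0 s3=1 s0=1 s5=0 s6=1 s1=0 s2=1 clk=1 s4=1
t5.Δ1 s3=1 s0=1 s5=0 s6=1 s1=0 s2=1 clk=0 s4=1

1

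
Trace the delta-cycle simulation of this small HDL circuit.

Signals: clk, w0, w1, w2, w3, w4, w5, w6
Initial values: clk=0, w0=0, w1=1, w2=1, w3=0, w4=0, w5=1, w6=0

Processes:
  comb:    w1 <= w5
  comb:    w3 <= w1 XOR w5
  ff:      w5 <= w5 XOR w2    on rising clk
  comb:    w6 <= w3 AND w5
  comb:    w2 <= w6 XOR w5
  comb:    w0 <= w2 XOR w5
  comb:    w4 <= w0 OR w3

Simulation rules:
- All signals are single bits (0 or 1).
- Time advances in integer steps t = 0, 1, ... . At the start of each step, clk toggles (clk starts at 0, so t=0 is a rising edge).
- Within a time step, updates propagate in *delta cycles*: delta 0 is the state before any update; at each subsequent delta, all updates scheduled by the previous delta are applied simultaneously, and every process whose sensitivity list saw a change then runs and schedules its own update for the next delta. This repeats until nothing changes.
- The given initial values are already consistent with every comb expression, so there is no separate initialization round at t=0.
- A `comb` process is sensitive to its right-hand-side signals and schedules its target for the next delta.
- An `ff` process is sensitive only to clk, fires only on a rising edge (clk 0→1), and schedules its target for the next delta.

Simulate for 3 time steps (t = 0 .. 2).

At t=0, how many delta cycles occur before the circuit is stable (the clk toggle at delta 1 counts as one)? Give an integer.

5

[bits: w3,w0,w1,clk,w6,w2,w4,w5]
t=0: Δ0=00100101 Δ1=00110101 Δ2=00110100 Δ3=11010000 Δ4=00010010 Δ5=00010000 | 5Δ
t=1: Δ0=00010000 Δ1=00000000 | 1Δ
t=2: Δ0=00000000 Δ1=00010000 | 1Δ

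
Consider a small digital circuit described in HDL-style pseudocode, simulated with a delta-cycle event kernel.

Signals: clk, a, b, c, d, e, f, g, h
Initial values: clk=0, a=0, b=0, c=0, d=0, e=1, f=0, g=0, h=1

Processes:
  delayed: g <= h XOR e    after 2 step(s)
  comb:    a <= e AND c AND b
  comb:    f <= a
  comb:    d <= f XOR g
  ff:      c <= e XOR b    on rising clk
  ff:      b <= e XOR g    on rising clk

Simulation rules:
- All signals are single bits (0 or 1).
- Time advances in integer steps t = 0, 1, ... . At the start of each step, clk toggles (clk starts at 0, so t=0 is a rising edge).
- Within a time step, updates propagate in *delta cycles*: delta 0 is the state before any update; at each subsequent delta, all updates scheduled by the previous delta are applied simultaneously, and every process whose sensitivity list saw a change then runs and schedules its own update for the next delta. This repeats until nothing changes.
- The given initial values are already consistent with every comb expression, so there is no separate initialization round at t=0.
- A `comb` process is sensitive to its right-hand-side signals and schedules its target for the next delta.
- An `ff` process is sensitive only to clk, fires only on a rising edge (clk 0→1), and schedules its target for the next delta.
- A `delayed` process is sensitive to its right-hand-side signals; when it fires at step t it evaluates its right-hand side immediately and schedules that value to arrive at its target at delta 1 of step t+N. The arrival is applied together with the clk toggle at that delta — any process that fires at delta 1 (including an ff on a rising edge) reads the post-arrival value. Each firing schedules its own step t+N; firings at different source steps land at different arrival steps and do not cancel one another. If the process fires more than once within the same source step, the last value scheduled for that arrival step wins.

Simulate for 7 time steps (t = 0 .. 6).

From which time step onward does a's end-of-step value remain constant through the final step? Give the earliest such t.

2

[bits: c,h,a,f,g,clk,e,d,b]
t=0: Δ0=010000100 Δ1=010001100 Δ2=110001101 Δ3=111001101 Δ4=111101101 Δ5=111101111 | 5Δ
t=1: Δ0=111101111 Δ1=111100111 | 1Δ
t=2: Δ0=111100111 Δ1=111101111 Δ2=011101111 Δ3=010101111 Δ4=010001111 Δ5=010001101 | 5Δ
t=3: Δ0=010001101 Δ1=010000101 | 1Δ
t=4: Δ0=010000101 Δ1=010001101 | 1Δ
t=5: Δ0=010001101 Δ1=010000101 | 1Δ
t=6: Δ0=010000101 Δ1=010001101 | 1Δ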